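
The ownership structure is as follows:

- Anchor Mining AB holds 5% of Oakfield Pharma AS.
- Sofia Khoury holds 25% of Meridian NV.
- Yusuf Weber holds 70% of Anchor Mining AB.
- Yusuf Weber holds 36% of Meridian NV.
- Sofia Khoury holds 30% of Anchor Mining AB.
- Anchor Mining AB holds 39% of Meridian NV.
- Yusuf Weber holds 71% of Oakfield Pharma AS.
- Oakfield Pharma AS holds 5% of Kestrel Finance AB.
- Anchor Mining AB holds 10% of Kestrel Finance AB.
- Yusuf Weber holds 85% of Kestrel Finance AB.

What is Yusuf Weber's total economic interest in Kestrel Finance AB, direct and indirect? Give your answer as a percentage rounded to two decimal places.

Yusuf reaches Kestrel along 4 paths.
Via Oakfield: 71% × 5% = 3.55%.
Via Anchor → Oakfield: 70% × 5% × 5% = 0.175%.
Via Anchor: 70% × 10% = 7%.
Direct stake: 85% = 85%.
Total: 3.55% + 0.175% + 7% + 85% = 95.725%.
Rounded: 95.73%.

95.73%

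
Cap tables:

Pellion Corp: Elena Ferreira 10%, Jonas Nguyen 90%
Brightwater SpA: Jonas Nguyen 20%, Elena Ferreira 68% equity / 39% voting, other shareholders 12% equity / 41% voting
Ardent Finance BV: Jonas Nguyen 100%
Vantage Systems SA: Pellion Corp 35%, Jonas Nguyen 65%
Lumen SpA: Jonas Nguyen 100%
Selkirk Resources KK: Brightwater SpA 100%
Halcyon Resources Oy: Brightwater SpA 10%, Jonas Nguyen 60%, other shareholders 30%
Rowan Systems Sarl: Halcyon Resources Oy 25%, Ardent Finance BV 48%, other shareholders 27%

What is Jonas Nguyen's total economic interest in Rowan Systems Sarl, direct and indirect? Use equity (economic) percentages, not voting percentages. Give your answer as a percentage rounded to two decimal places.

63.50%

Jonas reaches Rowan along 3 paths.
Via Brightwater → Halcyon: 20% × 10% × 25% = 0.5%.
Via Halcyon: 60% × 25% = 15%.
Via Ardent: 100% × 48% = 48%.
Total: 0.5% + 15% + 48% = 63.5%.
Rounded: 63.50%.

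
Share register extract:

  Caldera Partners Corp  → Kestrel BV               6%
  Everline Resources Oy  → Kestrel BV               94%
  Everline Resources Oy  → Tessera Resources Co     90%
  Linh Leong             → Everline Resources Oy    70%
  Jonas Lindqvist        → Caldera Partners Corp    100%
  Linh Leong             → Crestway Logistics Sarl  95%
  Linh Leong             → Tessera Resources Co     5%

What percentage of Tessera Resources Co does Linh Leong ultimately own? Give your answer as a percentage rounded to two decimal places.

Linh reaches Tessera along 2 paths.
Via Everline: 70% × 90% = 63%.
Direct stake: 5% = 5%.
Total: 63% + 5% = 68%.
Rounded: 68.00%.

68.00%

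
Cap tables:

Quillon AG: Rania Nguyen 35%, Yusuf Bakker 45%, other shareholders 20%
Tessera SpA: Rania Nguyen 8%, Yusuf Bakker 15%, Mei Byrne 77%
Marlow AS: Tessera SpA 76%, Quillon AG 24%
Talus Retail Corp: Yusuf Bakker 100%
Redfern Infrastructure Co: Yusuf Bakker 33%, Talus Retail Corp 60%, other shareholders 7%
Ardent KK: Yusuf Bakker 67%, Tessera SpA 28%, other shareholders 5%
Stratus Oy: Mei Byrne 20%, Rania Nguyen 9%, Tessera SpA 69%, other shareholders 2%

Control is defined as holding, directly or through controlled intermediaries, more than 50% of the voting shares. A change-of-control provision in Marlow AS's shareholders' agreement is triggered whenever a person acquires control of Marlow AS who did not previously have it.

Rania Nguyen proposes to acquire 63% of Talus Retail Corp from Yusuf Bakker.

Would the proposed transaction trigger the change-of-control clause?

The purchase adds only to Rania's holdings (Yusuf's stake shrinks), so Rania is the only person who could newly come to control Marlow.
Rania's largest direct stake is 35% in Quillon, which does not meet the threshold, so Rania controls no company.
Neither Rania nor any entity Rania controls holds any voting interest in Marlow.
So before the transaction, Rania does not control Marlow.
After the purchase, Rania holds 63% of Talus directly, and Yusuf's stake falls to 37%.
Rania holds 63% of Talus, so Rania controls Talus.
Talus holds 60% of Redfern, so Rania controls Redfern.
After the transaction, neither Rania nor any entity Rania controls holds a voting interest in Marlow, so Rania still does not control it.
No new person acquires control, so the clause is not triggered.

No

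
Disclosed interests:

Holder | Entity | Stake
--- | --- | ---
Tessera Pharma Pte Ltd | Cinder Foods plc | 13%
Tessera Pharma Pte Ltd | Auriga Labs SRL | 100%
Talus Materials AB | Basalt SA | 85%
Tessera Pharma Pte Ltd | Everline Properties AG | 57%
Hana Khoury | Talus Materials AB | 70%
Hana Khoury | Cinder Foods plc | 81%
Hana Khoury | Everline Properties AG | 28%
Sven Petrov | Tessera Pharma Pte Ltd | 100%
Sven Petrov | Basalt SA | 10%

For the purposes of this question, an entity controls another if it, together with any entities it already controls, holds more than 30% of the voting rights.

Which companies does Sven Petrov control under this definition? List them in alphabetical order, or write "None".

Sven holds 100% of Tessera, so Sven controls Tessera.
Tessera holds 57% of Everline, so Sven controls Everline.
Tessera holds 100% of Auriga, so Sven controls Auriga.
No other company's threshold is met.

Auriga Labs SRL, Everline Properties AG, Tessera Pharma Pte Ltd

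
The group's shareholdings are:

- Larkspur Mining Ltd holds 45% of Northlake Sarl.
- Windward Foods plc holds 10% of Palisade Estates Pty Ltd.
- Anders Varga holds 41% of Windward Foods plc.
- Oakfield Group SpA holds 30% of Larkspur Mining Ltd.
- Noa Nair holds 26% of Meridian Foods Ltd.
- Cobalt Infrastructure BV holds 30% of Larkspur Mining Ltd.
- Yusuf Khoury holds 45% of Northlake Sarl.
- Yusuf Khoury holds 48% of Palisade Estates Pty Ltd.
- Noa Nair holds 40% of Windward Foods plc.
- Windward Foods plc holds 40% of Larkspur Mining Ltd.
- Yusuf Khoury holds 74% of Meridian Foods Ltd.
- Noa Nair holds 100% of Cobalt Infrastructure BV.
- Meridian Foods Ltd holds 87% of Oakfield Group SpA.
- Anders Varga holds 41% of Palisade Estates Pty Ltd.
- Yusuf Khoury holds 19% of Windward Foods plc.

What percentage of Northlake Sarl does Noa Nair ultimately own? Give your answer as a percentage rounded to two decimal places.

23.75%

Noa reaches Northlake along 3 paths.
Via Windward → Larkspur: 40% × 40% × 45% = 7.2%.
Via Cobalt → Larkspur: 100% × 30% × 45% = 13.5%.
Via Meridian → Oakfield → Larkspur: 26% × 87% × 30% × 45% = 3.0537%.
Total: 7.2% + 13.5% + 3.0537% = 23.7537%.
Rounded: 23.75%.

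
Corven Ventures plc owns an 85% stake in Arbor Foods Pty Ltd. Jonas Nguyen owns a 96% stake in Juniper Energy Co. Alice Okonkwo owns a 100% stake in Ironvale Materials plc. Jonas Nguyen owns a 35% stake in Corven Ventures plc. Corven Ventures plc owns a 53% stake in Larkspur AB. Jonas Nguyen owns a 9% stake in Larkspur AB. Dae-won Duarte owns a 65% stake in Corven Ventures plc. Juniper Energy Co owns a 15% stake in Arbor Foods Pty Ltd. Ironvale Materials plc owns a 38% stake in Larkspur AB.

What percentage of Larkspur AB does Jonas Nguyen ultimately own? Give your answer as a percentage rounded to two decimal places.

27.55%

Jonas reaches Larkspur along 2 paths.
Via Corven: 35% × 53% = 18.55%.
Direct stake: 9% = 9%.
Total: 18.55% + 9% = 27.55%.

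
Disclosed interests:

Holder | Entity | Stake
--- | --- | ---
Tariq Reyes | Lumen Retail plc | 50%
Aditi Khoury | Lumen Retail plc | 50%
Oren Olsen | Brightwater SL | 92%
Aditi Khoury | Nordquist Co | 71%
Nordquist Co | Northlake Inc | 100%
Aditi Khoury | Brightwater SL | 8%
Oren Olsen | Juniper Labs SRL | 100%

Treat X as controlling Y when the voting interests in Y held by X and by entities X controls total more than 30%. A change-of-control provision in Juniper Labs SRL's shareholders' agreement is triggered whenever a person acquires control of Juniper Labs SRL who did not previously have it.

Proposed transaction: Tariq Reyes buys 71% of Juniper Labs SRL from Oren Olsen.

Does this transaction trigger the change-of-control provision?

Yes

The purchase adds only to Tariq's holdings (Oren's stake shrinks), so Tariq is the only person who could newly come to control Juniper.
Tariq holds 50% of Lumen, so Tariq controls Lumen.
Neither Tariq nor any entity Tariq controls holds any voting interest in Juniper.
So before the transaction, Tariq does not control Juniper.
After the purchase, Tariq holds 71% of Juniper directly, and Oren's stake falls to 29%.
Tariq holds 71% of Juniper, so Tariq controls Juniper.
Tariq did not control Juniper before and does after, so the clause is triggered.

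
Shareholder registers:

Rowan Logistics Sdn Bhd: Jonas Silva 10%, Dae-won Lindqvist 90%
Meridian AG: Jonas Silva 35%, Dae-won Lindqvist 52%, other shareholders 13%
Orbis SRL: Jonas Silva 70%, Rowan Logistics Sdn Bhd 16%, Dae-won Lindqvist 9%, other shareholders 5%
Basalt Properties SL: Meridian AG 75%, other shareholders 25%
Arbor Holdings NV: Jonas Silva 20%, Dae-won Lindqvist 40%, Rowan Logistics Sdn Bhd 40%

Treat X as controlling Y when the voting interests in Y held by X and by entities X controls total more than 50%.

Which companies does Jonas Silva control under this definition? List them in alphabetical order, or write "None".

Orbis SRL

Jonas holds 70% of Orbis, so Jonas controls Orbis.
No other company's threshold is met.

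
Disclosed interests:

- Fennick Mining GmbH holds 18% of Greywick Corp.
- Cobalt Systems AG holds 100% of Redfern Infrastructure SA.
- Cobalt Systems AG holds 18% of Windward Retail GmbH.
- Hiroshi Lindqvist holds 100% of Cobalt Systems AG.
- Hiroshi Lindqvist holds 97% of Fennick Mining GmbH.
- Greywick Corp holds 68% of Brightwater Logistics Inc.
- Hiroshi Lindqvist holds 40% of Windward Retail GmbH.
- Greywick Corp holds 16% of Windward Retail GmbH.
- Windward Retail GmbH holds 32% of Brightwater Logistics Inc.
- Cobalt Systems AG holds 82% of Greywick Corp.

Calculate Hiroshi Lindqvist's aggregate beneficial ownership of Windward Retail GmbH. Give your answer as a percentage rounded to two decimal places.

Hiroshi reaches Windward along 4 paths.
Direct stake: 40% = 40%.
Via Cobalt: 100% × 18% = 18%.
Via Fennick → Greywick: 97% × 18% × 16% = 2.7936%.
Via Cobalt → Greywick: 100% × 82% × 16% = 13.12%.
Total: 40% + 18% + 2.7936% + 13.12% = 73.9136%.
Rounded: 73.91%.

73.91%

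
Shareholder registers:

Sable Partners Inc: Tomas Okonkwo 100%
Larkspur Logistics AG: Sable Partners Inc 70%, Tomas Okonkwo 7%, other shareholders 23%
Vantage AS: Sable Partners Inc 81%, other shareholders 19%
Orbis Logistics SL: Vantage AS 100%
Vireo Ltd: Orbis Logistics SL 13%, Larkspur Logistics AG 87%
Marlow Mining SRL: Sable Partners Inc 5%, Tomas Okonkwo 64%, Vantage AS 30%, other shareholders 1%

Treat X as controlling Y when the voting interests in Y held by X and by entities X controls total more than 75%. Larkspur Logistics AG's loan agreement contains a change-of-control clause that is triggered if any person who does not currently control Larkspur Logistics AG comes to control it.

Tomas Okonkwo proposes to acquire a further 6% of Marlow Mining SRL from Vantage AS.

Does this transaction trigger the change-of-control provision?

No

The purchase adds only to Tomas's holdings (Vantage's stake shrinks), so Tomas is the only person who could newly come to control Larkspur.
Tomas holds 100% of Sable, so Tomas controls Sable.
Sable and Tomas together hold 70% + 7% = 77% of Larkspur, so Tomas controls Larkspur.
So Tomas already controls Larkspur before the transaction.
After the purchase, Tomas's direct stake in Marlow rises to 64% + 6% = 70%, and Vantage's stake falls to 24%.
Tomas controlled Larkspur already, so this is not a new person acquiring control; every other person's position is unchanged or reduced.
No new person acquires control, so the clause is not triggered.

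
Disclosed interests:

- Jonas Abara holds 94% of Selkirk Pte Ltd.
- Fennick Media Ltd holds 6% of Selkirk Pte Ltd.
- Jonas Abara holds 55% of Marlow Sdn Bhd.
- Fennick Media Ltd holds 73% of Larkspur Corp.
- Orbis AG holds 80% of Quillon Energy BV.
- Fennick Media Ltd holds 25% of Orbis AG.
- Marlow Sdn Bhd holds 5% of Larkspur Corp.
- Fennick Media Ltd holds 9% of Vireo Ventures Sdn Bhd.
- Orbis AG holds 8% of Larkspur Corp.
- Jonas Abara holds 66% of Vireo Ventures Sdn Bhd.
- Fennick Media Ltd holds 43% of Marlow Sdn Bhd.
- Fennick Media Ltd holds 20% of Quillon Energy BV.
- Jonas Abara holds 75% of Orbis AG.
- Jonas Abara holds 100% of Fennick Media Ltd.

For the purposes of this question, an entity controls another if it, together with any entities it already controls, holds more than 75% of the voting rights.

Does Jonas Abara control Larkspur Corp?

Jonas holds 100% of Fennick, so Jonas controls Fennick.
Fennick and Jonas together hold 43% + 55% = 98% of Marlow, so Jonas controls Marlow.
Fennick and Jonas together hold 25% + 75% = 100% of Orbis, so Jonas controls Orbis.
Marlow and Orbis and Fennick together hold 5% + 8% + 73% = 86% of Larkspur, so Jonas controls Larkspur.

Yes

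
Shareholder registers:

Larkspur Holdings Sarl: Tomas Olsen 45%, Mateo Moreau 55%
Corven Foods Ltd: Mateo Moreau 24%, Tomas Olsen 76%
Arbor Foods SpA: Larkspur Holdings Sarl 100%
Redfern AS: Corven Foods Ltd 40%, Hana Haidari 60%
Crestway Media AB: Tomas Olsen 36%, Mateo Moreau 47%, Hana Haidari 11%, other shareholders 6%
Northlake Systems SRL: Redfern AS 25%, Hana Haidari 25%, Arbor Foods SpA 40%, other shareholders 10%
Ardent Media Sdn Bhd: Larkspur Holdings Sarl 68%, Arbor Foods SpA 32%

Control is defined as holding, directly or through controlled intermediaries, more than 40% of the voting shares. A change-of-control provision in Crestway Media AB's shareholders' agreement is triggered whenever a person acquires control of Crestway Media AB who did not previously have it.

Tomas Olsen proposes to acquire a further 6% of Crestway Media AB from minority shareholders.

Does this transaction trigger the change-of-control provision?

The purchase changes only Tomas's holdings, so Tomas is the only person who could newly come to control Crestway.
Tomas holds 45% of Larkspur, so Tomas controls Larkspur.
Tomas holds 76% of Corven, so Tomas controls Corven.
Larkspur holds 100% of Arbor, so Tomas controls Arbor.
Larkspur and Arbor together hold 68% + 32% = 100% of Ardent, so Tomas controls Ardent.
In Crestway, Tomas's side holds only 36%, not > 40%.
So before the transaction, Tomas does not control Crestway.
After the purchase, Tomas's direct stake in Crestway rises to 36% + 6% = 42%.
Tomas holds 42% of Crestway, so Tomas controls Crestway.
Tomas did not control Crestway before and does after, so the clause is triggered.

Yes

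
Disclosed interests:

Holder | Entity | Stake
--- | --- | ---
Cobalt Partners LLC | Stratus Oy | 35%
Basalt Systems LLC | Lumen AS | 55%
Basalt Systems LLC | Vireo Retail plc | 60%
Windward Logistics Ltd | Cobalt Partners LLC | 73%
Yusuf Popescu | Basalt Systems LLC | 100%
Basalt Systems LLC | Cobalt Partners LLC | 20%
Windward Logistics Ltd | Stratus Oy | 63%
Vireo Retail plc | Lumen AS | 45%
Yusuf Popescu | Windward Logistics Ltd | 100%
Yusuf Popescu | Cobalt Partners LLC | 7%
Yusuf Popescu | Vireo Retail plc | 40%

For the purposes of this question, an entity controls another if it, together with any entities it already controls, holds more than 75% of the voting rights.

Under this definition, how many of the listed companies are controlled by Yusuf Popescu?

6

Yusuf holds 100% of Windward, so Yusuf controls Windward.
Yusuf holds 100% of Basalt, so Yusuf controls Basalt.
Windward and Basalt and Yusuf together hold 73% + 20% + 7% = 100% of Cobalt, so Yusuf controls Cobalt.
Yusuf and Basalt together hold 40% + 60% = 100% of Vireo, so Yusuf controls Vireo.
Cobalt and Windward together hold 35% + 63% = 98% of Stratus, so Yusuf controls Stratus.
Vireo and Basalt together hold 45% + 55% = 100% of Lumen, so Yusuf controls Lumen.
Yusuf controls 6 companies.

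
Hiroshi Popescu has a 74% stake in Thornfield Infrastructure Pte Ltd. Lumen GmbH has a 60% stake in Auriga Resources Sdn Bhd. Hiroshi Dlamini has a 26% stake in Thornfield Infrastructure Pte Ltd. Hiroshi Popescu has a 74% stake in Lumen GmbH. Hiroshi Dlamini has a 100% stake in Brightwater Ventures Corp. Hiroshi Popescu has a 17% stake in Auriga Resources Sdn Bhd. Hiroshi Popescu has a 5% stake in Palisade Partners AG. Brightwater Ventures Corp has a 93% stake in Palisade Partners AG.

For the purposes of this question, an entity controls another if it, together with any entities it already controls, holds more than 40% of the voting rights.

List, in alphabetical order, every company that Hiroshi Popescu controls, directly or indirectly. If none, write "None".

Auriga Resources Sdn Bhd, Lumen GmbH, Thornfield Infrastructure Pte Ltd

Hiroshi Popescu holds 74% of Thornfield, so Hiroshi Popescu controls Thornfield.
Hiroshi Popescu holds 74% of Lumen, so Hiroshi Popescu controls Lumen.
Lumen and Hiroshi Popescu together hold 60% + 17% = 77% of Auriga, so Hiroshi Popescu controls Auriga.
No other company's threshold is met.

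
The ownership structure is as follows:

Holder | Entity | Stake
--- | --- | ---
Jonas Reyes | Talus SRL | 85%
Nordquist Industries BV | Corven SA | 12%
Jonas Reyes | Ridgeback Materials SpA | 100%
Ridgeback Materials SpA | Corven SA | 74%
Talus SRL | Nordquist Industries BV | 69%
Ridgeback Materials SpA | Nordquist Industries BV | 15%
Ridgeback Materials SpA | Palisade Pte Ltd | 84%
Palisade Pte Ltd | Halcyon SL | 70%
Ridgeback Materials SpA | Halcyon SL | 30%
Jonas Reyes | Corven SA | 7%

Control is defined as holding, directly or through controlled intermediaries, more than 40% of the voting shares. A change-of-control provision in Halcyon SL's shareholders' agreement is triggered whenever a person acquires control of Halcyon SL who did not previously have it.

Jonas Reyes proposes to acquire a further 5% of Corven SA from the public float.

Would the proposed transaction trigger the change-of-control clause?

No

The purchase changes only Jonas's holdings, so Jonas is the only person who could newly come to control Halcyon.
Jonas holds 100% of Ridgeback, so Jonas controls Ridgeback.
Ridgeback holds 84% of Palisade, so Jonas controls Palisade.
Ridgeback and Palisade together hold 30% + 70% = 100% of Halcyon, so Jonas controls Halcyon.
So Jonas already controls Halcyon before the transaction.
After the purchase, Jonas's direct stake in Corven rises to 7% + 5% = 12%.
Jonas controlled Halcyon already, so this is not a new person acquiring control; every other person's position is unchanged or reduced.
No new person acquires control, so the clause is not triggered.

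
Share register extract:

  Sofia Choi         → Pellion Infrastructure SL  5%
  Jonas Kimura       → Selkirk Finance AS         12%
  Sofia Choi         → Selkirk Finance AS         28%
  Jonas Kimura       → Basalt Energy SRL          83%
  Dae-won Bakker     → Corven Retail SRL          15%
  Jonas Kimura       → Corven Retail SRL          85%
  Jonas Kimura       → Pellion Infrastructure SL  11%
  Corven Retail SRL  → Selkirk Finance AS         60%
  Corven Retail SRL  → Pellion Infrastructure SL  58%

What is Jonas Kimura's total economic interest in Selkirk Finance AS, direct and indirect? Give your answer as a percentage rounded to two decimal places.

Jonas reaches Selkirk along 2 paths.
Direct stake: 12% = 12%.
Via Corven: 85% × 60% = 51%.
Total: 12% + 51% = 63%.
Rounded: 63.00%.

63.00%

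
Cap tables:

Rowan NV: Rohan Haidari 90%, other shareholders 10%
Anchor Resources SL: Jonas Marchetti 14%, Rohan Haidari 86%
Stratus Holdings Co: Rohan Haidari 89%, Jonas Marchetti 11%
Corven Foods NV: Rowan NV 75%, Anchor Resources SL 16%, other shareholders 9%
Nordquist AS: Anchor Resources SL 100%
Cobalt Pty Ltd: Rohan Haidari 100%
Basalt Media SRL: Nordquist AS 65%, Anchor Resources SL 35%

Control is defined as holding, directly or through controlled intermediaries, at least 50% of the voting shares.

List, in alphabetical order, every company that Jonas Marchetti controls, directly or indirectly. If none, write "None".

None

Jonas's largest direct stake is 14% in Anchor, which does not meet the threshold.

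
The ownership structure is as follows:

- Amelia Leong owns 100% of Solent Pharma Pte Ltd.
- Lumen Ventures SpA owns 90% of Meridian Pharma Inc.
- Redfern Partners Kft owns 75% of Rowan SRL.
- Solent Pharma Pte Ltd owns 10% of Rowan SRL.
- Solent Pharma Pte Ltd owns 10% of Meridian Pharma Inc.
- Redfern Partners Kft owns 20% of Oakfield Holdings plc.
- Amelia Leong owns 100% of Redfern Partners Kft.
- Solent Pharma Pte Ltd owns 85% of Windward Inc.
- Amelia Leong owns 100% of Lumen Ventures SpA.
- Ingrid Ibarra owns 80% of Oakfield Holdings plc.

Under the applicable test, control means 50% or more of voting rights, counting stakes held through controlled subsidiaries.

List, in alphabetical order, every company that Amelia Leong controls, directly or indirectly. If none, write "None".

Lumen Ventures SpA, Meridian Pharma Inc, Redfern Partners Kft, Rowan SRL, Solent Pharma Pte Ltd, Windward Inc

Amelia holds 100% of Solent, so Amelia controls Solent.
Amelia holds 100% of Lumen, so Amelia controls Lumen.
Amelia holds 100% of Redfern, so Amelia controls Redfern.
Redfern and Solent together hold 75% + 10% = 85% of Rowan, so Amelia controls Rowan.
Solent holds 85% of Windward, so Amelia controls Windward.
Lumen and Solent together hold 90% + 10% = 100% of Meridian, so Amelia controls Meridian.
No other company's threshold is met.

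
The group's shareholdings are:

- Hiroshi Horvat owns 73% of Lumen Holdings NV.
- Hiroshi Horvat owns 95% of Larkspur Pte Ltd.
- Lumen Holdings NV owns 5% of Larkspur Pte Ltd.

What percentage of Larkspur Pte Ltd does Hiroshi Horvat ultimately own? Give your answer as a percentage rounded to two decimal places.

98.65%

Hiroshi reaches Larkspur along 2 paths.
Direct stake: 95% = 95%.
Via Lumen: 73% × 5% = 3.65%.
Total: 95% + 3.65% = 98.65%.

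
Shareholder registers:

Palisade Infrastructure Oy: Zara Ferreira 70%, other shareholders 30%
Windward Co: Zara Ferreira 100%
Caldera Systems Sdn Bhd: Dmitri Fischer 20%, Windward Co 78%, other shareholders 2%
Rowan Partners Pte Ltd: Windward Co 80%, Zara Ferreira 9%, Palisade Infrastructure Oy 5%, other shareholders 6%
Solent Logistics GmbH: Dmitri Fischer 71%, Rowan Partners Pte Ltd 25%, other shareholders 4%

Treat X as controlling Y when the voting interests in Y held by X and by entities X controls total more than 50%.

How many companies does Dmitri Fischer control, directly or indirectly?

Dmitri holds 71% of Solent, so Dmitri controls Solent.
No other company's threshold is met.
Dmitri controls 1 company.

1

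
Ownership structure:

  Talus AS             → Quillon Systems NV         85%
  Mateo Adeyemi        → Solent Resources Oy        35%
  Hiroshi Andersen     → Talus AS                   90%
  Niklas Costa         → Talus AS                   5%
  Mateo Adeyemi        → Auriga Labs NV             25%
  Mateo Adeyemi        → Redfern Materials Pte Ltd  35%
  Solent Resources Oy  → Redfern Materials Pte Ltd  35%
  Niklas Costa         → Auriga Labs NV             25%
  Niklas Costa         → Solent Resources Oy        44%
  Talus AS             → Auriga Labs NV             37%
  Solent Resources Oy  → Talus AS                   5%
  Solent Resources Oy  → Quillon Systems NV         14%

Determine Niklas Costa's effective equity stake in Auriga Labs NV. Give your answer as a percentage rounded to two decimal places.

Niklas reaches Auriga along 3 paths.
Via Talus: 5% × 37% = 1.85%.
Via Solent → Talus: 44% × 5% × 37% = 0.814%.
Direct stake: 25% = 25%.
Total: 1.85% + 0.814% + 25% = 27.664%.
Rounded: 27.66%.

27.66%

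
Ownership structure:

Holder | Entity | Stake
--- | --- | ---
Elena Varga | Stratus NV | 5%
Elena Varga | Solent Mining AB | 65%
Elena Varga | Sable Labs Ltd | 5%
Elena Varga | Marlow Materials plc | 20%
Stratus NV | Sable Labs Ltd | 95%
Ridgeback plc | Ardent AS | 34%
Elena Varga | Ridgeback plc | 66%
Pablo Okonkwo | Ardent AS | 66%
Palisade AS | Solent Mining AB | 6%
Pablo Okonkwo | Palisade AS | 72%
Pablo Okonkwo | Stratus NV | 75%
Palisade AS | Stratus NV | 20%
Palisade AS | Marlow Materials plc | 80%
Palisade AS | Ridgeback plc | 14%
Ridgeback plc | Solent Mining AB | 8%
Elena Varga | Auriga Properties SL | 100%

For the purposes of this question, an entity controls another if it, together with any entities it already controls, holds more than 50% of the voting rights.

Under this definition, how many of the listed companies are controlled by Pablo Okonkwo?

5

Pablo holds 72% of Palisade, so Pablo controls Palisade.
Pablo and Palisade together hold 75% + 20% = 95% of Stratus, so Pablo controls Stratus.
Stratus holds 95% of Sable, so Pablo controls Sable.
Pablo holds 66% of Ardent, so Pablo controls Ardent.
Palisade holds 80% of Marlow, so Pablo controls Marlow.
No other company's threshold is met.
Pablo controls 5 companies.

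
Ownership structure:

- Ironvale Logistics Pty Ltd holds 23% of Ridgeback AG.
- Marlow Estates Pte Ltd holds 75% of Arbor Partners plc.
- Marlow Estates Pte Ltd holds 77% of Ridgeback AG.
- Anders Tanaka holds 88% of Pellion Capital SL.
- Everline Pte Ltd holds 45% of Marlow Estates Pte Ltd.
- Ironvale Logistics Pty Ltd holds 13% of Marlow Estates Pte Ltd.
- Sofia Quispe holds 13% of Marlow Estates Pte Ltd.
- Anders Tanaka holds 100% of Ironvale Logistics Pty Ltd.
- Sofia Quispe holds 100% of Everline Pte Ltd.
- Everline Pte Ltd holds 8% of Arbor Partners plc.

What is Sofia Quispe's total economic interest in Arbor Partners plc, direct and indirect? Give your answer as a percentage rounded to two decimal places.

51.50%

Sofia reaches Arbor along 3 paths.
Via Everline → Marlow: 100% × 45% × 75% = 33.75%.
Via Marlow: 13% × 75% = 9.75%.
Via Everline: 100% × 8% = 8%.
Total: 33.75% + 9.75% + 8% = 51.5%.
Rounded: 51.50%.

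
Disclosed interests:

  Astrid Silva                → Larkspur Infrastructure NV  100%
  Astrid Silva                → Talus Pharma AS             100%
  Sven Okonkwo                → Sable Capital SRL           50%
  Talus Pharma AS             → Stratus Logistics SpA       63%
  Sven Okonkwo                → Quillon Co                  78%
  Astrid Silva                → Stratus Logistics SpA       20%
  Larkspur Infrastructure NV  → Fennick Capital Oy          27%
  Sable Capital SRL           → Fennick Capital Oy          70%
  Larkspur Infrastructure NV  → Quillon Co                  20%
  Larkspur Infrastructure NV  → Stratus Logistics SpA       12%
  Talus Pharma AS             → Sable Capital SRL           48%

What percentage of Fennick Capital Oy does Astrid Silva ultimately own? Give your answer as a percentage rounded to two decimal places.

Astrid reaches Fennick along 2 paths.
Via Talus → Sable: 100% × 48% × 70% = 33.6%.
Via Larkspur: 100% × 27% = 27%.
Total: 33.6% + 27% = 60.6%.
Rounded: 60.60%.

60.60%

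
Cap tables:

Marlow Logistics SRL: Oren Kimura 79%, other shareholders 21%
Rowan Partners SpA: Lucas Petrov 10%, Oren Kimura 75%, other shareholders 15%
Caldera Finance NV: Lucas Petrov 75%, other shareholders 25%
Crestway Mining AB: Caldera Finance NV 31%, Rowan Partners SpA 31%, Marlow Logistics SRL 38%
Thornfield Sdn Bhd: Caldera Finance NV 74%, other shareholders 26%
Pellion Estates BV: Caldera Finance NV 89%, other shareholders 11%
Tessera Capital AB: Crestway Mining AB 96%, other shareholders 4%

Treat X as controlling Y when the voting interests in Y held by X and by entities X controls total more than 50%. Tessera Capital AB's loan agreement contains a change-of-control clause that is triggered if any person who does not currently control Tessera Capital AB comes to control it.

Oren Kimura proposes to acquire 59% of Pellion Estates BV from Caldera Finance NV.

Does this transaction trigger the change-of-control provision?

The purchase adds only to Oren's holdings (Caldera's stake shrinks), so Oren is the only person who could newly come to control Tessera.
Oren holds 75% of Rowan, so Oren controls Rowan.
Oren holds 79% of Marlow, so Oren controls Marlow.
Rowan and Marlow together hold 31% + 38% = 69% of Crestway, so Oren controls Crestway.
Crestway holds 96% of Tessera, so Oren controls Tessera.
So Oren already controls Tessera before the transaction.
After the purchase, Oren holds 59% of Pellion directly, and Caldera's stake falls to 30%.
Oren controlled Tessera already, so this is not a new person acquiring control; every other person's position is unchanged or reduced.
No new person acquires control, so the clause is not triggered.

No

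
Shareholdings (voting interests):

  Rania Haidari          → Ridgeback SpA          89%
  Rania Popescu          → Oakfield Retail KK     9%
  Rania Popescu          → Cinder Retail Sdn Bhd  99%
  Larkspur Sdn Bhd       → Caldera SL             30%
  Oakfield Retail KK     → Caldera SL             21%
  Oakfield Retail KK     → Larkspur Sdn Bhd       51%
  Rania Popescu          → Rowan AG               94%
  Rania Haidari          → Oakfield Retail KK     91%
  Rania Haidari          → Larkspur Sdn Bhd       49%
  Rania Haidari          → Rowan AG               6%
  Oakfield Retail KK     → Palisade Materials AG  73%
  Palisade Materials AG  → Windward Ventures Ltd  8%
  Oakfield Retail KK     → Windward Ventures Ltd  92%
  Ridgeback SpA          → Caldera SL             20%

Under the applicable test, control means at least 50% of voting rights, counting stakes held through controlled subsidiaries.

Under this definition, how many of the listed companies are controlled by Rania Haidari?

6

Rania Haidari holds 91% of Oakfield, so Rania Haidari controls Oakfield.
Rania Haidari holds 89% of Ridgeback, so Rania Haidari controls Ridgeback.
Rania Haidari and Oakfield together hold 49% + 51% = 100% of Larkspur, so Rania Haidari controls Larkspur.
Ridgeback and Oakfield and Larkspur together hold 20% + 21% + 30% = 71% of Caldera, so Rania Haidari controls Caldera.
Oakfield holds 73% of Palisade, so Rania Haidari controls Palisade.
Palisade and Oakfield together hold 8% + 92% = 100% of Windward, so Rania Haidari controls Windward.
No other company's threshold is met.
Rania Haidari controls 6 companies.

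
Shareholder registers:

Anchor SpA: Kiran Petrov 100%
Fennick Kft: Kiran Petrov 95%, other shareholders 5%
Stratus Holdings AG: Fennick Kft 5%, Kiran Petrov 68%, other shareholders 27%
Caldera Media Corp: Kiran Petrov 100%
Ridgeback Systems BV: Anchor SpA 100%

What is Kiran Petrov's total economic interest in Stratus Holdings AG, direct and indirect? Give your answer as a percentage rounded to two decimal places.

72.75%

Kiran reaches Stratus along 2 paths.
Via Fennick: 95% × 5% = 4.75%.
Direct stake: 68% = 68%.
Total: 4.75% + 68% = 72.75%.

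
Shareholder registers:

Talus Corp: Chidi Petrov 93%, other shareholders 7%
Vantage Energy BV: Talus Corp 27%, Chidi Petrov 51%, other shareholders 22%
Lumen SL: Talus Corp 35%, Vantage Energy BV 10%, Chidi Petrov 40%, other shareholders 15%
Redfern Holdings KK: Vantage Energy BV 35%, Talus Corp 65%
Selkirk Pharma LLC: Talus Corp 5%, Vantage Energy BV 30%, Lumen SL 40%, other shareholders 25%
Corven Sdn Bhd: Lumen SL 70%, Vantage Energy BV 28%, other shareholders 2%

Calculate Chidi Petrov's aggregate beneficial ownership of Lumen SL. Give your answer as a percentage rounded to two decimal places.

80.16%

Chidi reaches Lumen along 4 paths.
Via Talus: 93% × 35% = 32.55%.
Via Talus → Vantage: 93% × 27% × 10% = 2.511%.
Via Vantage: 51% × 10% = 5.1%.
Direct stake: 40% = 40%.
Total: 32.55% + 2.511% + 5.1% + 40% = 80.161%.
Rounded: 80.16%.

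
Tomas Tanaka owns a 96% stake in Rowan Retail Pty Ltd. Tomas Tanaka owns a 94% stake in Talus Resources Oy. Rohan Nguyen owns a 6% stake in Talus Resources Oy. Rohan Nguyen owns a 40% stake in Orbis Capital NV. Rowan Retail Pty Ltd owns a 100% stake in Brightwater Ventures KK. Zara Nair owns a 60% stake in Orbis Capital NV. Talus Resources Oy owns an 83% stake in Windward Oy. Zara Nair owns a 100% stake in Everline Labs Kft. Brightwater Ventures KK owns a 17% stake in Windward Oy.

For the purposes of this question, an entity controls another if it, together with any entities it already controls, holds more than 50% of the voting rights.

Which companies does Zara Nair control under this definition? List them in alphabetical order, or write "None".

Zara holds 100% of Everline, so Zara controls Everline.
Zara holds 60% of Orbis, so Zara controls Orbis.
No other company's threshold is met.

Everline Labs Kft, Orbis Capital NV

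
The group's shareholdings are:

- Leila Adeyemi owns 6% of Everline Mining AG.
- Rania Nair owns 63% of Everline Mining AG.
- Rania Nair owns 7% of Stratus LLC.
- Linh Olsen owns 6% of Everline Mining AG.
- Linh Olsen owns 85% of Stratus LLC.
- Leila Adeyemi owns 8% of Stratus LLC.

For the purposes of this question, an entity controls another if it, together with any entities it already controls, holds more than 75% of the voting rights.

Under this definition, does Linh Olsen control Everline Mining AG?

No

Linh holds 85% of Stratus, so Linh controls Stratus.
In Everline, Linh's side holds only 6%, not > 75%.
So Linh does not control Everline.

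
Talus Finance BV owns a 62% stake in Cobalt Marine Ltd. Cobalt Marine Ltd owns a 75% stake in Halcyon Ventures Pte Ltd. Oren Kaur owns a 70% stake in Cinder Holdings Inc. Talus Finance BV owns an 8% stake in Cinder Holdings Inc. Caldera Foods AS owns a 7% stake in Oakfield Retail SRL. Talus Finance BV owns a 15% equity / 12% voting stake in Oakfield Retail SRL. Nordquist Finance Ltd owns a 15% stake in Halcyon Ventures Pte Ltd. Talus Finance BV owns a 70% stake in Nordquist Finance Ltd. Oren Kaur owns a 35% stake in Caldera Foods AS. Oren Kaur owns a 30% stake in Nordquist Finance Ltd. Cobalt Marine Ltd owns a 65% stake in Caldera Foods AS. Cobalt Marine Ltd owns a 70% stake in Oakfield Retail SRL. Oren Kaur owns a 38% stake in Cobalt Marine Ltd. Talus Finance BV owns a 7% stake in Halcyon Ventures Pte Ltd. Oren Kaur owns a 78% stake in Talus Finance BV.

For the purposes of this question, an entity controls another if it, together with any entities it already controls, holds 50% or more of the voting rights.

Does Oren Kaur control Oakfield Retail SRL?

Yes

Oren holds 78% of Talus, so Oren controls Talus.
Oren and Talus together hold 38% + 62% = 100% of Cobalt, so Oren controls Cobalt.
Cobalt and Oren together hold 65% + 35% = 100% of Caldera, so Oren controls Caldera.
Talus and Caldera and Cobalt together hold 12% + 7% + 70% = 89% of Oakfield, so Oren controls Oakfield.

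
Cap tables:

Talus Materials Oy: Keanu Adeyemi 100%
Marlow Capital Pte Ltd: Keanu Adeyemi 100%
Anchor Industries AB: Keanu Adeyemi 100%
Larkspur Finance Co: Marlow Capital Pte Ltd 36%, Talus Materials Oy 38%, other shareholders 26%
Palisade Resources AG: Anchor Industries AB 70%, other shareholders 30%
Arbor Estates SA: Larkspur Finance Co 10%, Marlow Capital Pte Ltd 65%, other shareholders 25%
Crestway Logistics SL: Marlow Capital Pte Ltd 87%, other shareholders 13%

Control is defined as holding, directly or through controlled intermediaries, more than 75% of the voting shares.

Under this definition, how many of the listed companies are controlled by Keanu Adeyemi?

4

Keanu holds 100% of Talus, so Keanu controls Talus.
Keanu holds 100% of Marlow, so Keanu controls Marlow.
Keanu holds 100% of Anchor, so Keanu controls Anchor.
Marlow holds 87% of Crestway, so Keanu controls Crestway.
No other company's threshold is met.
Keanu controls 4 companies.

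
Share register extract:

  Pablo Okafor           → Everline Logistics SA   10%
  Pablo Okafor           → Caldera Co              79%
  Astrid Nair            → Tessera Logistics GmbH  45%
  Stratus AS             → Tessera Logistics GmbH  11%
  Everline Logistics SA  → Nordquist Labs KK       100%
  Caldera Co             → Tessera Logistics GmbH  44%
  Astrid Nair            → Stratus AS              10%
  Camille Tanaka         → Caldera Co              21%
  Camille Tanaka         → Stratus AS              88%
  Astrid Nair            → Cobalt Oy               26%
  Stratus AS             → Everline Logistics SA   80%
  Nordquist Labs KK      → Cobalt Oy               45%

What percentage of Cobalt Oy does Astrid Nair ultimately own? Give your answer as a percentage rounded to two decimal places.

29.60%

Astrid reaches Cobalt along 2 paths.
Direct stake: 26% = 26%.
Via Stratus → Everline → Nordquist: 10% × 80% × 100% × 45% = 3.6%.
Total: 26% + 3.6% = 29.6%.
Rounded: 29.60%.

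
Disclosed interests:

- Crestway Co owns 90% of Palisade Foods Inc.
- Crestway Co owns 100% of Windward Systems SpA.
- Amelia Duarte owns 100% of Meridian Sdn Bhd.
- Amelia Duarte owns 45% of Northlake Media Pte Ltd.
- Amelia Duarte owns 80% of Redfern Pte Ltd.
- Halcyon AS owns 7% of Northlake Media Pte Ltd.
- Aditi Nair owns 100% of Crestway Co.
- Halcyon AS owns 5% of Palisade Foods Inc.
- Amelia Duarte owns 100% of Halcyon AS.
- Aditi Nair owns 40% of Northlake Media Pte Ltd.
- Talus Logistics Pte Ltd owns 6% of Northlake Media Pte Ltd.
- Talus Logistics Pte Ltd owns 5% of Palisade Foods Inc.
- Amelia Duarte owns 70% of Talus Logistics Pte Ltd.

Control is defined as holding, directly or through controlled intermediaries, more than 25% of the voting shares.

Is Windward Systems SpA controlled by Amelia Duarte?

No

Amelia holds 100% of Halcyon, so Amelia controls Halcyon.
Amelia holds 70% of Talus, so Amelia controls Talus.
Amelia holds 80% of Redfern, so Amelia controls Redfern.
Halcyon and Amelia and Talus together hold 7% + 45% + 6% = 58% of Northlake, so Amelia controls Northlake.
Amelia holds 100% of Meridian, so Amelia controls Meridian.
Neither Amelia nor any entity Amelia controls holds any voting interest in Windward.
So Amelia does not control Windward.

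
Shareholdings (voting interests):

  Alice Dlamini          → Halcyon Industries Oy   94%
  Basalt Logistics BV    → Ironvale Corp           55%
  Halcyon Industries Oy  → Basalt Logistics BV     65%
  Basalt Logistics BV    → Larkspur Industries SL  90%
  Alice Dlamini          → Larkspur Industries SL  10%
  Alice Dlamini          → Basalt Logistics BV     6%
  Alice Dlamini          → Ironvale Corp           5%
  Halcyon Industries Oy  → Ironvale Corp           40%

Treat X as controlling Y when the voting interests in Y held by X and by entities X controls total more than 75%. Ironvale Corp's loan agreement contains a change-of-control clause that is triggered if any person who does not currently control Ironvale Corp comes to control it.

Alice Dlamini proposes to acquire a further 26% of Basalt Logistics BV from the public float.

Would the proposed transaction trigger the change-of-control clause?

The purchase changes only Alice's holdings, so Alice is the only person who could newly come to control Ironvale.
Alice holds 94% of Halcyon, so Alice controls Halcyon.
In Ironvale, Alice's side holds only 40% + 5% = 45%, not > 75%.
So before the transaction, Alice does not control Ironvale.
After the purchase, Alice's direct stake in Basalt rises to 6% + 26% = 32%.
Alice and Halcyon together hold 32% + 65% = 97% of Basalt, so Alice controls Basalt.
Halcyon and Basalt and Alice together hold 40% + 55% + 5% = 100% of Ironvale, so Alice controls Ironvale.
Alice did not control Ironvale before and does after, so the clause is triggered.

Yes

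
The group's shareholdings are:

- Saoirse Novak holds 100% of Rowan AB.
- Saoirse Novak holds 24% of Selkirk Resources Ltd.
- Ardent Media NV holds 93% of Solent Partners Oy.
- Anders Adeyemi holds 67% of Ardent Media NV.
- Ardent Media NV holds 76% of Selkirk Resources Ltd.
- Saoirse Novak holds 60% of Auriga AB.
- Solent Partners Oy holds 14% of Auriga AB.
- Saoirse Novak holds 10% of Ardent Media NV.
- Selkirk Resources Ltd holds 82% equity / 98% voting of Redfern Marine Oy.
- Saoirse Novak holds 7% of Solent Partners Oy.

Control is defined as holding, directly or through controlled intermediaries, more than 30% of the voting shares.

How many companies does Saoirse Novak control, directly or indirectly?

Saoirse holds 100% of Rowan, so Saoirse controls Rowan.
Saoirse holds 60% of Auriga, so Saoirse controls Auriga.
No other company's threshold is met.
Saoirse controls 2 companies.

2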